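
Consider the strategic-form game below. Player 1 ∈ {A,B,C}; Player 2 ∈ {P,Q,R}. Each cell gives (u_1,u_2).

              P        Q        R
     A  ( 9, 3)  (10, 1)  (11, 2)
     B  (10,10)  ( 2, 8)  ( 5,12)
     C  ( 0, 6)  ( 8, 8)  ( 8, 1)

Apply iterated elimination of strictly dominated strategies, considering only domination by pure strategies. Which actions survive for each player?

Survivors P1:{A,B} P2:{P,R}

P1 drop C (A beats it: P:9>0 Q:10>8 R:11>8)
P2 drop Q (P beats it: A:3>1 B:10>8)
P1→{A,B} P2→{P,R}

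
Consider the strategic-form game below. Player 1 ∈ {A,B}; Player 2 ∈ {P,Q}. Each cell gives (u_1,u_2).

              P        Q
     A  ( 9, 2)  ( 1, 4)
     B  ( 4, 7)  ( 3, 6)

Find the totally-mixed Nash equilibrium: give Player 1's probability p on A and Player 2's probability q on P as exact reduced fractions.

P1 indiff ⇒ q·9+(1-q)·1 = q·4+(1-q)·3 ⇒ q(5) = (1-q)(2) ⇒ q = 2/7
P2 indiff ⇒ p·2+(1-p)·7 = p·4+(1-p)·6 ⇒ p(-2) = (1-p)(-1) ⇒ p = 1/3

p=1/3, q=2/7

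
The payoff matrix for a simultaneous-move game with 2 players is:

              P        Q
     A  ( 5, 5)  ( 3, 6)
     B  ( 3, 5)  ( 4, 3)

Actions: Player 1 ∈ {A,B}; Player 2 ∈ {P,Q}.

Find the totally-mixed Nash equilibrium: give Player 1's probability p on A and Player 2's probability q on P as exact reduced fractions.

P1 mixes 2/3 on A; P2 mixes 1/3 on P

P1 indiff ⇒ q·5+(1-q)·3 = q·3+(1-q)·4 ⇒ q(2) = (1-q)(1) ⇒ q = 1/3
P2 indiff ⇒ p·5+(1-p)·5 = p·6+(1-p)·3 ⇒ p(-1) = (1-p)(-2) ⇒ p = 2/3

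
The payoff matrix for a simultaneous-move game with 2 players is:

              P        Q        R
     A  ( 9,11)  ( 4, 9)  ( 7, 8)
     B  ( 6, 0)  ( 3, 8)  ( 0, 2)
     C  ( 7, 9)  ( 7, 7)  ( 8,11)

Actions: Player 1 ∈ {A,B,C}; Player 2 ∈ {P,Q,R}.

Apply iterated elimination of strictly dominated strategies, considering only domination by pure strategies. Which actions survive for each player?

IESDS → P1:{A,C} P2:{P,R}

P1 drop B (A beats it: P:9>6 Q:4>3 R:7>0)
P2 drop Q (P beats it: A:11>9 C:9>7)
P1→{A,C} P2→{P,R}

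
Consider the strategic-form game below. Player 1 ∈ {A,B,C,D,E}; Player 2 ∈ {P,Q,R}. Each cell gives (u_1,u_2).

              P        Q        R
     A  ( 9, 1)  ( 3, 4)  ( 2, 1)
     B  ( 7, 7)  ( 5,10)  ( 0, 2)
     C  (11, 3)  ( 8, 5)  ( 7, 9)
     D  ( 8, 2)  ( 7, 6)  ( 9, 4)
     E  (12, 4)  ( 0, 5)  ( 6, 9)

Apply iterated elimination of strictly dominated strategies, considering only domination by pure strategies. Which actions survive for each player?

Remaining: P1:{C,D} P2:{Q,R}

P1 drop A (C beats it: P:11>9 Q:8>3 R:7>2)
P1 drop B (C beats it: P:11>7 Q:8>5 R:7>0)
P2 drop P (Q beats it: C:5>3 D:6>2 E:5>4)
P1 drop E (C beats it: Q:8>0 R:7>6)
P1→{C,D} P2→{Q,R}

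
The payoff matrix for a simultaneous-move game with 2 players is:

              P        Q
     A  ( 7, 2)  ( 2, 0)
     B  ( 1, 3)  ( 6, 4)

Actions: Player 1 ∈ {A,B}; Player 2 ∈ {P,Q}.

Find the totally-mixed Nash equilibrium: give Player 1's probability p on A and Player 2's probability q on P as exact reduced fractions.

P1 indiff ⇒ q·7+(1-q)·2 = q·1+(1-q)·6 ⇒ q(6) = (1-q)(4) ⇒ q = 2/5
P2 indiff ⇒ p·2+(1-p)·3 = p·0+(1-p)·4 ⇒ p(2) = (1-p)(1) ⇒ p = 1/3

P1 mixes 1/3 on A; P2 mixes 2/5 on P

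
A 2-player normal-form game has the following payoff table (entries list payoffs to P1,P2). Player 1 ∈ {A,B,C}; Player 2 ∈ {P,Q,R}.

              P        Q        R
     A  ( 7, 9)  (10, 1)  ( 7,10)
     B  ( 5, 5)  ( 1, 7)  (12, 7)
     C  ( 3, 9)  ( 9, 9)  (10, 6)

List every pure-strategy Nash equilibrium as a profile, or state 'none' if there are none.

(A,P): not NE [P2→R gives 10>9]
(A,Q): not NE [P2→R gives 10>1]
(A,R): not NE [P1→B gives 12>7]
(B,P): not NE [P1→A gives 7>5; P2→R gives 7>5]
(B,Q): not NE [P1→A gives 10>1]
(B,R): NE
(C,P): not NE [P1→A gives 7>3]
(C,Q): not NE [P1→A gives 10>9]
(C,R): not NE [P1→B gives 12>10; P2→Q gives 9>6]

NE set: (B,R)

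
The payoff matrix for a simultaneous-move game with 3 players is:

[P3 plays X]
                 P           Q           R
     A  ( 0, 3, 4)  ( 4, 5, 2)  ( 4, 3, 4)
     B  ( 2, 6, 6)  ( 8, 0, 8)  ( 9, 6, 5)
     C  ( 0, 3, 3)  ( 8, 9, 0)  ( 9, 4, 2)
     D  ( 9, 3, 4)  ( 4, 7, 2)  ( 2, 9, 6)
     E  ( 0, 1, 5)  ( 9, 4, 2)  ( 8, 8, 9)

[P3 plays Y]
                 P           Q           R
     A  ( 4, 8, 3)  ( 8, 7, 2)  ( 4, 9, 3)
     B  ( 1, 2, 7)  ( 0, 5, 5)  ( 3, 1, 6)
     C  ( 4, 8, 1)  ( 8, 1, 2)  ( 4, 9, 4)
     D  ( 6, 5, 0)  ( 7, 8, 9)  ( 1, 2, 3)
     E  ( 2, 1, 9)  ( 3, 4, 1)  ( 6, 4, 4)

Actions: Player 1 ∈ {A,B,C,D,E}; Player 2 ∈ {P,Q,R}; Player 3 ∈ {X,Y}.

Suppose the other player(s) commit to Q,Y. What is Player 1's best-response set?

argmax u_1 = {A,C}

u_1(A vs Q,Y) = 8
u_1(B vs Q,Y) = 0
u_1(C vs Q,Y) = 8
u_1(D vs Q,Y) = 7
u_1(E vs Q,Y) = 3
max payoff 8 at {A,C}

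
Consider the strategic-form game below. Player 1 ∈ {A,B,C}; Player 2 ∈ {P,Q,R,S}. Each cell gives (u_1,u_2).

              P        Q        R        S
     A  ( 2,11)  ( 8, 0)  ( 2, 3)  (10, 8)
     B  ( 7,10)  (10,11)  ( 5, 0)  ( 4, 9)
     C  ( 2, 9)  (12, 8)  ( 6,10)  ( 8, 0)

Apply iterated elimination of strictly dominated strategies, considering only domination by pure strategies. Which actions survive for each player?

Remaining: P1:{B,C} P2:{P,Q,R}

P2 drop S (P beats it: A:11>8 B:10>9 C:9>0)
P1 drop A (B beats it: P:7>2 Q:10>8 R:5>2)
P1→{B,C} P2→{P,Q,R}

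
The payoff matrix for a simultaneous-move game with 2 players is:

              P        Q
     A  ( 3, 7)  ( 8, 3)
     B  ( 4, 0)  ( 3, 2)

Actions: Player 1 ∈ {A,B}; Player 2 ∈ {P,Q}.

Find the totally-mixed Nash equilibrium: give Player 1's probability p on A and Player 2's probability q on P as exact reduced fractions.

P1 indiff ⇒ q·3+(1-q)·8 = q·4+(1-q)·3 ⇒ q(-1) = (1-q)(-5) ⇒ q = 5/6
P2 indiff ⇒ p·7+(1-p)·0 = p·3+(1-p)·2 ⇒ p(4) = (1-p)(2) ⇒ p = 1/3

p=1/3, q=5/6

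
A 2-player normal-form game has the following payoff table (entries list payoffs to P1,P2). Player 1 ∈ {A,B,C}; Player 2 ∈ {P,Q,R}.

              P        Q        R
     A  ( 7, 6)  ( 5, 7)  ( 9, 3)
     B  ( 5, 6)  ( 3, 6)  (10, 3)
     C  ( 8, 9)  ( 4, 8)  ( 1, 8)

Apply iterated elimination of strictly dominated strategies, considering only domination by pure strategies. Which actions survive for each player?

P2 drop R (P beats it: A:6>3 B:6>3 C:9>8)
P1 drop B (A beats it: P:7>5 Q:5>3)
P1→{A,C} P2→{P,Q}

Remaining: P1:{A,C} P2:{P,Q}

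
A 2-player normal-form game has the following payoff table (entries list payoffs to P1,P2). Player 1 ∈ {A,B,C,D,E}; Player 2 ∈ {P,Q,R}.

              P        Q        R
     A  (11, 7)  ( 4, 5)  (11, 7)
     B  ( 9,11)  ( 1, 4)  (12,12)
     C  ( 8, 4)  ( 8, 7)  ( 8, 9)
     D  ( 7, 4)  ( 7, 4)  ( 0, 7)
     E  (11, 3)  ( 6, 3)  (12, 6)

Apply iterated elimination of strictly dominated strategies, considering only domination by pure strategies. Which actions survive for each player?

Survivors P1:{A,B,E} P2:{P,R}

P1 drop D (C beats it: P:8>7 Q:8>7 R:8>0)
P2 drop Q (R beats it: A:7>5 B:12>4 C:9>7 E:6>3)
P1 drop C (A beats it: P:11>8 R:11>8)
P1→{A,B,E} P2→{P,R}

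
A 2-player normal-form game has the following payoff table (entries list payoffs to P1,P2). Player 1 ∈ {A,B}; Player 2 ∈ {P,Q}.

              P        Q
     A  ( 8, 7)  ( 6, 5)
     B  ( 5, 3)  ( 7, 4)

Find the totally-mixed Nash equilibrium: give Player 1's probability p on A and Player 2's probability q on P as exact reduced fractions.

P1 indiff ⇒ q·8+(1-q)·6 = q·5+(1-q)·7 ⇒ q(3) = (1-q)(1) ⇒ q = 1/4
P2 indiff ⇒ p·7+(1-p)·3 = p·5+(1-p)·4 ⇒ p(2) = (1-p)(1) ⇒ p = 1/3

p=1/3, q=1/4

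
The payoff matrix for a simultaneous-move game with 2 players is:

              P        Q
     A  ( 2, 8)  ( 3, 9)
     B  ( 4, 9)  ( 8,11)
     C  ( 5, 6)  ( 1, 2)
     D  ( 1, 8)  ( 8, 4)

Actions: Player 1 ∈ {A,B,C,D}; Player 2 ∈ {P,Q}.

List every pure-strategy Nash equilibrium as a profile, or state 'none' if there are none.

(A,P): not NE [P1→C gives 5>2; P2→Q gives 9>8]
(A,Q): not NE [P1→D gives 8>3]
(B,P): not NE [P1→C gives 5>4; P2→Q gives 11>9]
(B,Q): NE
(C,P): NE
(C,Q): not NE [P1→D gives 8>1; P2→P gives 6>2]
(D,P): not NE [P1→C gives 5>1]
(D,Q): not NE [P2→P gives 8>4]

PSNE = {(B,Q), (C,P)}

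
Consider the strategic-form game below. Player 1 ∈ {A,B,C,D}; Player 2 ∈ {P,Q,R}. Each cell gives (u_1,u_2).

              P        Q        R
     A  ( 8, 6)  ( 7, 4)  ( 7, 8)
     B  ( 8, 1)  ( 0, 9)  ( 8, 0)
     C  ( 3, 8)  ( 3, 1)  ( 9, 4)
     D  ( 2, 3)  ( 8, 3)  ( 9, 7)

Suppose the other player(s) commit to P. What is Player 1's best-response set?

u_1(A vs P) = 8
u_1(B vs P) = 8
u_1(C vs P) = 3
u_1(D vs P) = 2
max payoff 8 at {A,B}

P1 best: {A,B}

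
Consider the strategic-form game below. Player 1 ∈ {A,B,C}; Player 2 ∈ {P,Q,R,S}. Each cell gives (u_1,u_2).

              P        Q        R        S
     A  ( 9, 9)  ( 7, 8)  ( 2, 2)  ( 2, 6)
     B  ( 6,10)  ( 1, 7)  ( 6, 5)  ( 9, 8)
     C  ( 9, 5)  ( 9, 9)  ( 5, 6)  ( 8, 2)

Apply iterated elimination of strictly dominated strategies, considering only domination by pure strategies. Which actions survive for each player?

P2 drop R (Q beats it: A:8>2 B:7>5 C:9>6)
P2 drop S (P beats it: A:9>6 B:10>8 C:5>2)
P1 drop B (A beats it: P:9>6 Q:7>1)
P1→{A,C} P2→{P,Q}

Remaining: P1:{A,C} P2:{P,Q}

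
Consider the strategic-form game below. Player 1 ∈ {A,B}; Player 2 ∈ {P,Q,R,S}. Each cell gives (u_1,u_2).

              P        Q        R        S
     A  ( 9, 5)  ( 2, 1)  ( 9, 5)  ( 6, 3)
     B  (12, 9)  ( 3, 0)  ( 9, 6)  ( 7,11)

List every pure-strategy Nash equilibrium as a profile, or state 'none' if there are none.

(A,P): not NE [P1→B gives 12>9]
(A,Q): not NE [P1→B gives 3>2; P2→R gives 5>1]
(A,R): NE
(A,S): not NE [P1→B gives 7>6; P2→R gives 5>3]
(B,P): not NE [P2→S gives 11>9]
(B,Q): not NE [P2→S gives 11>0]
(B,R): not NE [P2→S gives 11>6]
(B,S): NE

Nash profiles: (A,R), (B,S)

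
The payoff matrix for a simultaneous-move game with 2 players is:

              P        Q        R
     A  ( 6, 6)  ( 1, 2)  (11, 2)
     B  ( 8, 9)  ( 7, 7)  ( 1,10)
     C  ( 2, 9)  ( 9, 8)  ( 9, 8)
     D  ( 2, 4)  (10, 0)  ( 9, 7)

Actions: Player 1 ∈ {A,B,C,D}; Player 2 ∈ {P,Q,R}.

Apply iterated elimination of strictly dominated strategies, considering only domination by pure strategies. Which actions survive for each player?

P2 drop Q (P beats it: A:6>2 B:9>7 C:9>8 D:4>0)
P1 drop C (A beats it: P:6>2 R:11>9)
P1 drop D (A beats it: P:6>2 R:11>9)
P1→{A,B} P2→{P,R}

Remaining: P1:{A,B} P2:{P,R}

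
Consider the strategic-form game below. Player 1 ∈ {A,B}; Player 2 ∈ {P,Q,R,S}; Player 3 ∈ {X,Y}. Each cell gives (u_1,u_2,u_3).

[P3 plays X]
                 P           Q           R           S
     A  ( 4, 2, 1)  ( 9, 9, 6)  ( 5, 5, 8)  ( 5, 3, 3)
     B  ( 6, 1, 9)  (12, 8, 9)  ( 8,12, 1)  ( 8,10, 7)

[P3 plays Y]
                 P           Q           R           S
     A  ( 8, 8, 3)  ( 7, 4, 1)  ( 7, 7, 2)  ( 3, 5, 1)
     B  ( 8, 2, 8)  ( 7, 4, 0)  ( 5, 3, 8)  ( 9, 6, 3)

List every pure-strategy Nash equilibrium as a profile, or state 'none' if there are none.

NE set: (A,P,Y)

(A,P,X): not NE [P1→B gives 6>4; P2→Q gives 9>2; P3→Y gives 3>1]
(A,P,Y): NE
(A,Q,X): not NE [P1→B gives 12>9]
(A,Q,Y): not NE [P2→P gives 8>4; P3→X gives 6>1]
(A,R,X): not NE [P1→B gives 8>5; P2→Q gives 9>5]
(A,R,Y): not NE [P2→P gives 8>7; P3→X gives 8>2]
(A,S,X): not NE [P1→B gives 8>5; P2→Q gives 9>3]
(A,S,Y): not NE [P1→B gives 9>3; P2→P gives 8>5; P3→X gives 3>1]
(B,P,X): not NE [P2→R gives 12>1]
(B,P,Y): not NE [P2→S gives 6>2; P3→X gives 9>8]
(B,Q,X): not NE [P2→R gives 12>8]
(B,Q,Y): not NE [P2→S gives 6>4; P3→X gives 9>0]
(B,R,X): not NE [P3→Y gives 8>1]
(B,R,Y): not NE [P1→A gives 7>5; P2→S gives 6>3]
(B,S,X): not NE [P2→R gives 12>10]
(B,S,Y): not NE [P3→X gives 7>3]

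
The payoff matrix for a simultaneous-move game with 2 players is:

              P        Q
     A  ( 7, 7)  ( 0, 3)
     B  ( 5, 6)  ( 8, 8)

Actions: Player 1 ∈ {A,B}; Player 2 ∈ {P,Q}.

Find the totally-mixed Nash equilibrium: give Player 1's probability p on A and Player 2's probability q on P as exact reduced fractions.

P1 indiff ⇒ q·7+(1-q)·0 = q·5+(1-q)·8 ⇒ q(2) = (1-q)(8) ⇒ q = 4/5
P2 indiff ⇒ p·7+(1-p)·6 = p·3+(1-p)·8 ⇒ p(4) = (1-p)(2) ⇒ p = 1/3

(p,q) = (1/3, 4/5)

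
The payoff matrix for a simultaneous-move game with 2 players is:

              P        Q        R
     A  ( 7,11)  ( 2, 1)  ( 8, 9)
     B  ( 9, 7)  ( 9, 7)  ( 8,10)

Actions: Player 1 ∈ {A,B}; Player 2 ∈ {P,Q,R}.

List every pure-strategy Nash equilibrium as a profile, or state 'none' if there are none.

(A,P): not NE [P1→B gives 9>7]
(A,Q): not NE [P1→B gives 9>2; P2→P gives 11>1]
(A,R): not NE [P2→P gives 11>9]
(B,P): not NE [P2→R gives 10>7]
(B,Q): not NE [P2→R gives 10>7]
(B,R): NE

NE set: (B,R)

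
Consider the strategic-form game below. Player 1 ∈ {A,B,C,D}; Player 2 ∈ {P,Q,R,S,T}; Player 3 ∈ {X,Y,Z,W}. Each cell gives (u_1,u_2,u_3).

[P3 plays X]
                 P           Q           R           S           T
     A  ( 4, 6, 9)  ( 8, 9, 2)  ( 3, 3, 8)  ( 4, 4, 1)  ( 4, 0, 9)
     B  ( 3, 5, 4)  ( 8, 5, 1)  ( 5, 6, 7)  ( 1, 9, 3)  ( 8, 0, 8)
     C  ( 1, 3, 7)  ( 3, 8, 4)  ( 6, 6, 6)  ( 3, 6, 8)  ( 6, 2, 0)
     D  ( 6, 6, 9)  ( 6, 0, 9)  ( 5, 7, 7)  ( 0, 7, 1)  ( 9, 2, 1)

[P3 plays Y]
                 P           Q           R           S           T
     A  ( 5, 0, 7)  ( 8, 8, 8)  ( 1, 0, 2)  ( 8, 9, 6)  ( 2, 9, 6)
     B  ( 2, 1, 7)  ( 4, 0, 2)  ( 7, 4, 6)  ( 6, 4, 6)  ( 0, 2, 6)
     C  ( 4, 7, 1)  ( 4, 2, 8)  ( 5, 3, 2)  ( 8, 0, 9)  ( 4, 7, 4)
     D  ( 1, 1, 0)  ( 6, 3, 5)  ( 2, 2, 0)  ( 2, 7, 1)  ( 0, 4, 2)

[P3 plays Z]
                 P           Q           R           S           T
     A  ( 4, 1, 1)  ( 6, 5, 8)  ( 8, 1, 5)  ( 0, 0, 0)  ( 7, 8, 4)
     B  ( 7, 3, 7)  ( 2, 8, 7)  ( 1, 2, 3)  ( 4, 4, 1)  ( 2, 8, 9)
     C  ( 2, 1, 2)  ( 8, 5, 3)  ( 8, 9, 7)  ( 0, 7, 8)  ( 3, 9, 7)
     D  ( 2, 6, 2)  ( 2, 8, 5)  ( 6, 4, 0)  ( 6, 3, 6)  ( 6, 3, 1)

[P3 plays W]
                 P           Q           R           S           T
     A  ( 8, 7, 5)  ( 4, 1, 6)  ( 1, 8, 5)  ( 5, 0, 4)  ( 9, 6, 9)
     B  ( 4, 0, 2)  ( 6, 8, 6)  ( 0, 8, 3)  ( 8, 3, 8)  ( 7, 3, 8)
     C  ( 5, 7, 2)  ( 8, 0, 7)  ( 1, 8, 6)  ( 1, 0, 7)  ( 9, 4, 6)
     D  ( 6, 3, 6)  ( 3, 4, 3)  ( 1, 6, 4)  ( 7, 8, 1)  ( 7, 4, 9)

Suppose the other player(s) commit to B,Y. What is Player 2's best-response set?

u_2(P vs B,Y) = 1
u_2(Q vs B,Y) = 0
u_2(R vs B,Y) = 4
u_2(S vs B,Y) = 4
u_2(T vs B,Y) = 2
max payoff 4 at {R,S}

BR_2 = {R,S}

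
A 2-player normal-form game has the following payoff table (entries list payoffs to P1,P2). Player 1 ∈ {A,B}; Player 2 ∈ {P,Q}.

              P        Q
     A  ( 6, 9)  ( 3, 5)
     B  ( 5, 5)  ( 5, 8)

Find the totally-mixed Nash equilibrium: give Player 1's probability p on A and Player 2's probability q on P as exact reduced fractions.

P1 mixes 3/7 on A; P2 mixes 2/3 on P

P1 indiff ⇒ q·6+(1-q)·3 = q·5+(1-q)·5 ⇒ q(1) = (1-q)(2) ⇒ q = 2/3
P2 indiff ⇒ p·9+(1-p)·5 = p·5+(1-p)·8 ⇒ p(4) = (1-p)(3) ⇒ p = 3/7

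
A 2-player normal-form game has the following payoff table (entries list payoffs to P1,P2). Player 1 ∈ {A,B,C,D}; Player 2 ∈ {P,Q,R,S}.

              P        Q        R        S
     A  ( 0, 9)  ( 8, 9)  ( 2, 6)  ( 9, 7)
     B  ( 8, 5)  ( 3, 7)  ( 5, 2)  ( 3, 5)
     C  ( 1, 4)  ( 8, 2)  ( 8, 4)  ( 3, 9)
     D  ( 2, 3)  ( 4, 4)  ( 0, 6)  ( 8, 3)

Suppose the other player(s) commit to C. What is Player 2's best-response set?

u_2(P vs C) = 4
u_2(Q vs C) = 2
u_2(R vs C) = 4
u_2(S vs C) = 9
max payoff 9 at {S}

BR_2 = {S}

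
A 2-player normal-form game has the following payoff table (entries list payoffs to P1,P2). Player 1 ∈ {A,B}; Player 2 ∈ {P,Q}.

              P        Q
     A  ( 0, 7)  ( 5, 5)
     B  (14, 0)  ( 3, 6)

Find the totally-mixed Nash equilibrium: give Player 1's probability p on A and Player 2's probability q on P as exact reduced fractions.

P1 mixes 3/4 on A; P2 mixes 1/8 on P

P1 indiff ⇒ q·0+(1-q)·5 = q·14+(1-q)·3 ⇒ q(-14) = (1-q)(-2) ⇒ q = 1/8
P2 indiff ⇒ p·7+(1-p)·0 = p·5+(1-p)·6 ⇒ p(2) = (1-p)(6) ⇒ p = 3/4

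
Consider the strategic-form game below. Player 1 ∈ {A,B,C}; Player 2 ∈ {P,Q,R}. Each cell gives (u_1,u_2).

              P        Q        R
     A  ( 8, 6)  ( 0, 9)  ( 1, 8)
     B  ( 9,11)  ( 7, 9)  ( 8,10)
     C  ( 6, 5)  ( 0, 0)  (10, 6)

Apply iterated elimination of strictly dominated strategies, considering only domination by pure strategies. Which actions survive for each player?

Remaining: P1:{B,C} P2:{P,R}

P1 drop A (B beats it: P:9>8 Q:7>0 R:8>1)
P2 drop Q (P beats it: B:11>9 C:5>0)
P1→{B,C} P2→{P,R}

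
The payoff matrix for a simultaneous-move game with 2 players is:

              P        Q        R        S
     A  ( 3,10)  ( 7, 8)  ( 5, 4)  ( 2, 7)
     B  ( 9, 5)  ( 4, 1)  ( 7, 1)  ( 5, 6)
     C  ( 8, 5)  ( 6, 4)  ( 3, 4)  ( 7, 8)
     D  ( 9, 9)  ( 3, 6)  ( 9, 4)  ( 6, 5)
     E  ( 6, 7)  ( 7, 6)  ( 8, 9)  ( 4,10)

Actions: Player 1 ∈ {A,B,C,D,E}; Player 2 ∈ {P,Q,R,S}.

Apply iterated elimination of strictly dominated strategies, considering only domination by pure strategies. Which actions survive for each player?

P2 drop Q (P beats it: A:10>8 B:5>1 C:5>4 D:9>6 E:7>6)
P1 drop A (B beats it: P:9>3 R:7>5 S:5>2)
P1 drop E (D beats it: P:9>6 R:9>8 S:6>4)
P2 drop R (P beats it: B:5>1 C:5>4 D:9>4)
P1→{B,C,D} P2→{P,S}

Survivors P1:{B,C,D} P2:{P,S}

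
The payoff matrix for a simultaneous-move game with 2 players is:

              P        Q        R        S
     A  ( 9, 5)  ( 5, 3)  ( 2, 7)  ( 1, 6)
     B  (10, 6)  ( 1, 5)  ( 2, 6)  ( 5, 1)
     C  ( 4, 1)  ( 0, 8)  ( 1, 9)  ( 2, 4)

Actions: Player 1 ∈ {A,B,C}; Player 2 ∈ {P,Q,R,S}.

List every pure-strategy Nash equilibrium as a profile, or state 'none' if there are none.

(A,P): not NE [P1→B gives 10>9; P2→R gives 7>5]
(A,Q): not NE [P2→R gives 7>3]
(A,R): NE
(A,S): not NE [P1→B gives 5>1; P2→R gives 7>6]
(B,P): NE
(B,Q): not NE [P1→A gives 5>1; P2→R gives 6>5]
(B,R): NE
(B,S): not NE [P2→R gives 6>1]
(C,P): not NE [P1→B gives 10>4; P2→R gives 9>1]
(C,Q): not NE [P1→A gives 5>0; P2→R gives 9>8]
(C,R): not NE [P1→B gives 2>1]
(C,S): not NE [P1→B gives 5>2; P2→R gives 9>4]

NE set: (A,R), (B,P), (B,R)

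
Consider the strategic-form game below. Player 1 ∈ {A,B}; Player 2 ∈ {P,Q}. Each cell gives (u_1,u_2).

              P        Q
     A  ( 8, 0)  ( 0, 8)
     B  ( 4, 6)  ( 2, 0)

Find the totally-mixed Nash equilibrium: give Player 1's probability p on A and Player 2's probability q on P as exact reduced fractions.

P1 mixes 3/7 on A; P2 mixes 1/3 on P

P1 indiff ⇒ q·8+(1-q)·0 = q·4+(1-q)·2 ⇒ q(4) = (1-q)(2) ⇒ q = 1/3
P2 indiff ⇒ p·0+(1-p)·6 = p·8+(1-p)·0 ⇒ p(-8) = (1-p)(-6) ⇒ p = 3/7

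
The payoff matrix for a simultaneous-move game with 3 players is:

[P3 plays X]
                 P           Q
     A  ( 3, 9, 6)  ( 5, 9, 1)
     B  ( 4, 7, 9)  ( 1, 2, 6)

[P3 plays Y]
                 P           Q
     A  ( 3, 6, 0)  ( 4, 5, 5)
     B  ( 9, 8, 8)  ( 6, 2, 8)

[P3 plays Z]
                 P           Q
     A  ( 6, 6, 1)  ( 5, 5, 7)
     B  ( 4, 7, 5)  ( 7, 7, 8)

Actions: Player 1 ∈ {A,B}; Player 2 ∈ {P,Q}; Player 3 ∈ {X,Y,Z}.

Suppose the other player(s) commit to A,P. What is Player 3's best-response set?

BR_3 = {X}

u_3(X vs A,P) = 6
u_3(Y vs A,P) = 0
u_3(Z vs A,P) = 1
max payoff 6 at {X}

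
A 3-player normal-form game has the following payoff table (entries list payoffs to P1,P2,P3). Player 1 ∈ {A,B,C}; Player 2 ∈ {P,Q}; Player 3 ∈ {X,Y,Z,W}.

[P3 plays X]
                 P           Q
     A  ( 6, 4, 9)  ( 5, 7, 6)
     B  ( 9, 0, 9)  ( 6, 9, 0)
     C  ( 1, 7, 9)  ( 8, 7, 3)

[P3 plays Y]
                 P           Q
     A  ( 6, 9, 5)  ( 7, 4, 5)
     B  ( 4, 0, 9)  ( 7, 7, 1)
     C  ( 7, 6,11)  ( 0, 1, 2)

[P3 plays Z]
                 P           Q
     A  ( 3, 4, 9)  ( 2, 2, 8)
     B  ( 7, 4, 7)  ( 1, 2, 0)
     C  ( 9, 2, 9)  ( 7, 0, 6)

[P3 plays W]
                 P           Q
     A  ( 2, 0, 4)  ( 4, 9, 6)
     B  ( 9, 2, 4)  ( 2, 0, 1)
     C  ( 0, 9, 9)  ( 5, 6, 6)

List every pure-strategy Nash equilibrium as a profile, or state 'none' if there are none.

Nash profiles: (B,Q,Y), (C,P,Y)

(A,P,X): not NE [P1→B gives 9>6; P2→Q gives 7>4]
(A,P,Y): not NE [P1→C gives 7>6; P3→Z gives 9>5]
(A,P,Z): not NE [P1→C gives 9>3]
(A,P,W): not NE [P1→B gives 9>2; P2→Q gives 9>0; P3→Z gives 9>4]
(A,Q,X): not NE [P1→C gives 8>5; P3→Z gives 8>6]
(A,Q,Y): not NE [P2→P gives 9>4; P3→Z gives 8>5]
(A,Q,Z): not NE [P1→C gives 7>2; P2→P gives 4>2]
(A,Q,W): not NE [P1→C gives 5>4; P3→Z gives 8>6]
(B,P,X): not NE [P2→Q gives 9>0]
(B,P,Y): not NE [P1→C gives 7>4; P2→Q gives 7>0]
(B,P,Z): not NE [P1→C gives 9>7; P3→Y gives 9>7]
(B,P,W): not NE [P3→Y gives 9>4]
(B,Q,X): not NE [P1→C gives 8>6; P3→W gives 1>0]
(B,Q,Y): NE
(B,Q,Z): not NE [P1→C gives 7>1; P2→P gives 4>2; P3→W gives 1>0]
(B,Q,W): not NE [P1→C gives 5>2; P2→P gives 2>0]
(C,P,X): not NE [P1→B gives 9>1; P3→Y gives 11>9]
(C,P,Y): NE
(C,P,Z): not NE [P3→Y gives 11>9]
(C,P,W): not NE [P1→B gives 9>0; P3→Y gives 11>9]
(C,Q,X): not NE [P3→W gives 6>3]
(C,Q,Y): not NE [P1→B gives 7>0; P2→P gives 6>1; P3→W gives 6>2]
(C,Q,Z): not NE [P2→P gives 2>0]
(C,Q,W): not NE [P2→P gives 9>6]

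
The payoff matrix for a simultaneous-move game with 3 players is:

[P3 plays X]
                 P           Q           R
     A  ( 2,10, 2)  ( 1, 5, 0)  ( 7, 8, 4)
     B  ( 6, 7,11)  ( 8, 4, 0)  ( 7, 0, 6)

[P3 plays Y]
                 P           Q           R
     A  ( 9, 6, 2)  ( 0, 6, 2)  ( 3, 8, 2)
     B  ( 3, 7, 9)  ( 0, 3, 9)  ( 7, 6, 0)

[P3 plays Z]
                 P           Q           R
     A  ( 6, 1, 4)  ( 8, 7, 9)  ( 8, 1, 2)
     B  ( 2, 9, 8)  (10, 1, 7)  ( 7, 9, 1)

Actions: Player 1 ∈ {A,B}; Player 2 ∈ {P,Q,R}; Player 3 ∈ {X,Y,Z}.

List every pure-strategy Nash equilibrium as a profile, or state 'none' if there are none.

(A,P,X): not NE [P1→B gives 6>2; P3→Z gives 4>2]
(A,P,Y): not NE [P2→R gives 8>6; P3→Z gives 4>2]
(A,P,Z): not NE [P2→Q gives 7>1]
(A,Q,X): not NE [P1→B gives 8>1; P2→P gives 10>5; P3→Z gives 9>0]
(A,Q,Y): not NE [P2→R gives 8>6; P3→Z gives 9>2]
(A,Q,Z): not NE [P1→B gives 10>8]
(A,R,X): not NE [P2→P gives 10>8]
(A,R,Y): not NE [P1→B gives 7>3; P3→X gives 4>2]
(A,R,Z): not NE [P2→Q gives 7>1; P3→X gives 4>2]
(B,P,X): NE
(B,P,Y): not NE [P1→A gives 9>3; P3→X gives 11>9]
(B,P,Z): not NE [P1→A gives 6>2; P3→X gives 11>8]
(B,Q,X): not NE [P2→P gives 7>4; P3→Y gives 9>0]
(B,Q,Y): not NE [P2→P gives 7>3]
(B,Q,Z): not NE [P2→R gives 9>1; P3→Y gives 9>7]
(B,R,X): not NE [P2→P gives 7>0]
(B,R,Y): not NE [P2→P gives 7>6; P3→X gives 6>0]
(B,R,Z): not NE [P1→A gives 8>7; P3→X gives 6>1]

NE set: (B,P,X)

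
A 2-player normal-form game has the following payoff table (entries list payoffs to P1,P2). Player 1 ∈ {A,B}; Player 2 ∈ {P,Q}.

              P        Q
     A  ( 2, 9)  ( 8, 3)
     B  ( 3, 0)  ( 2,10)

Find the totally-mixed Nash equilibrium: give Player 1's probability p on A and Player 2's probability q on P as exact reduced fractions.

P1 indiff ⇒ q·2+(1-q)·8 = q·3+(1-q)·2 ⇒ q(-1) = (1-q)(-6) ⇒ q = 6/7
P2 indiff ⇒ p·9+(1-p)·0 = p·3+(1-p)·10 ⇒ p(6) = (1-p)(10) ⇒ p = 5/8

(p,q) = (5/8, 6/7)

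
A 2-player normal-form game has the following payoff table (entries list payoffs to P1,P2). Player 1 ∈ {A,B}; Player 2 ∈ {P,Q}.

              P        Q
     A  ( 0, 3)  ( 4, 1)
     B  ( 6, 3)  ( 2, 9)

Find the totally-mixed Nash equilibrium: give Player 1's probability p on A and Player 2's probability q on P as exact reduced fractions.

(p,q) = (3/4, 1/4)

P1 indiff ⇒ q·0+(1-q)·4 = q·6+(1-q)·2 ⇒ q(-6) = (1-q)(-2) ⇒ q = 1/4
P2 indiff ⇒ p·3+(1-p)·3 = p·1+(1-p)·9 ⇒ p(2) = (1-p)(6) ⇒ p = 3/4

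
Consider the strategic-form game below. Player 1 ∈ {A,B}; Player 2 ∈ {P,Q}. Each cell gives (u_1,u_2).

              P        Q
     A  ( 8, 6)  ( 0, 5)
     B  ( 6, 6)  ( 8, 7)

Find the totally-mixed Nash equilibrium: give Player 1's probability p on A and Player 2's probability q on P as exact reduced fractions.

p=1/2, q=4/5

P1 indiff ⇒ q·8+(1-q)·0 = q·6+(1-q)·8 ⇒ q(2) = (1-q)(8) ⇒ q = 4/5
P2 indiff ⇒ p·6+(1-p)·6 = p·5+(1-p)·7 ⇒ p(1) = (1-p)(1) ⇒ p = 1/2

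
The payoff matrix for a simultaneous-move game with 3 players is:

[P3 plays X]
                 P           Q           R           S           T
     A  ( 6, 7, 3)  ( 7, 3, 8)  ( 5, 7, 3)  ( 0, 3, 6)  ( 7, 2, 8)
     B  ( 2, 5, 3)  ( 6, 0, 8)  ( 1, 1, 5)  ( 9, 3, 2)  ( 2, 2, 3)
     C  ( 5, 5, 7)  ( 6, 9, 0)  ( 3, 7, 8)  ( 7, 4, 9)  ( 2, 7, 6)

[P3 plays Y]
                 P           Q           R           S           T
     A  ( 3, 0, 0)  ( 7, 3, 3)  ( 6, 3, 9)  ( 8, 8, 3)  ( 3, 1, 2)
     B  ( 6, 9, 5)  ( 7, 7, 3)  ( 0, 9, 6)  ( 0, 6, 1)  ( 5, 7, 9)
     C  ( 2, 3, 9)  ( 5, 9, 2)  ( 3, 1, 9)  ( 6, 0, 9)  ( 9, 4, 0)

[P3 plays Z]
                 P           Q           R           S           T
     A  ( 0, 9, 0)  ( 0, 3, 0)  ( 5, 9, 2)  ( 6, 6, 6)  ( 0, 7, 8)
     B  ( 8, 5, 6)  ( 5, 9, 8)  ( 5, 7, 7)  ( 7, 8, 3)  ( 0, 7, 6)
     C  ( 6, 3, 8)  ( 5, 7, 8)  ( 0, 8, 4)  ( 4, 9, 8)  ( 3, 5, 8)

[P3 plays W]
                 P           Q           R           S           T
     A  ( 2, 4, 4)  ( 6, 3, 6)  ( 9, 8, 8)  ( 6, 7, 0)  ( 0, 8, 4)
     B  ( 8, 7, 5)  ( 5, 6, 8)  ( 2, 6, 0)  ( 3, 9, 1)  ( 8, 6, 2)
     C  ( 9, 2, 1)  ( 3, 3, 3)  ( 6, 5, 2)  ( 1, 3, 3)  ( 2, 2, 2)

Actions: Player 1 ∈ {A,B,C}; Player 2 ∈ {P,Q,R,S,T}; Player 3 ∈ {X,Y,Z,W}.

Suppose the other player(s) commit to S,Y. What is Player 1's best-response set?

u_1(A vs S,Y) = 8
u_1(B vs S,Y) = 0
u_1(C vs S,Y) = 6
max payoff 8 at {A}

argmax u_1 = {A}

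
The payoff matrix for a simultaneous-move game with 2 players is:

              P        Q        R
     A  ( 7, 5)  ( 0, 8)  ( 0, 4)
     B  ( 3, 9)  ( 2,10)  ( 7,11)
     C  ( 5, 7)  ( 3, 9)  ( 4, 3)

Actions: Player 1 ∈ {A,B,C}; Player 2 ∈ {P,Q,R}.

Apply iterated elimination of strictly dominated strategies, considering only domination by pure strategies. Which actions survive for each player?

Survivors P1:{B,C} P2:{Q,R}

P2 drop P (Q beats it: A:8>5 B:10>9 C:9>7)
P1 drop A (B beats it: Q:2>0 R:7>0)
P1→{B,C} P2→{Q,R}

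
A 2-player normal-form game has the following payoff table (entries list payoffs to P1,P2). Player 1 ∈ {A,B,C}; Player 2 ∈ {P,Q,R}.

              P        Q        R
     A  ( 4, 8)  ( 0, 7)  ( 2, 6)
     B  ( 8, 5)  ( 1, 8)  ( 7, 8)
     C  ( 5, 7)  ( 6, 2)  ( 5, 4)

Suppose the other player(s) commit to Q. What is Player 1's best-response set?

argmax u_1 = {C}

u_1(A vs Q) = 0
u_1(B vs Q) = 1
u_1(C vs Q) = 6
max payoff 6 at {C}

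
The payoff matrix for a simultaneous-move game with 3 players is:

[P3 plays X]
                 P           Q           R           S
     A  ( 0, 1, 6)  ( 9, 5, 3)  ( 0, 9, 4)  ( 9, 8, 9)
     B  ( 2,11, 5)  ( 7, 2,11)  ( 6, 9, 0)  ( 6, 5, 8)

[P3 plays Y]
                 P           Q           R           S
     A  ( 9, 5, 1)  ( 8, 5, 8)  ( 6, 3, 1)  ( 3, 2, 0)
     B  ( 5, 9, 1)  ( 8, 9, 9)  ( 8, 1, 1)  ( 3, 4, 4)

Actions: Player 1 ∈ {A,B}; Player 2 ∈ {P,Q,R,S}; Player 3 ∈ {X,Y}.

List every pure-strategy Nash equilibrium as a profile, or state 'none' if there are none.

(A,P,X): not NE [P1→B gives 2>0; P2→R gives 9>1]
(A,P,Y): not NE [P3→X gives 6>1]
(A,Q,X): not NE [P2→R gives 9>5; P3→Y gives 8>3]
(A,Q,Y): NE
(A,R,X): not NE [P1→B gives 6>0]
(A,R,Y): not NE [P1→B gives 8>6; P2→Q gives 5>3; P3→X gives 4>1]
(A,S,X): not NE [P2→R gives 9>8]
(A,S,Y): not NE [P2→Q gives 5>2; P3→X gives 9>0]
(B,P,X): NE
(B,P,Y): not NE [P1→A gives 9>5; P3→X gives 5>1]
(B,Q,X): not NE [P1→A gives 9>7; P2→P gives 11>2]
(B,Q,Y): not NE [P3→X gives 11>9]
(B,R,X): not NE [P2→P gives 11>9; P3→Y gives 1>0]
(B,R,Y): not NE [P2→Q gives 9>1]
(B,S,X): not NE [P1→A gives 9>6; P2→P gives 11>5]
(B,S,Y): not NE [P2→Q gives 9>4; P3→X gives 8>4]

PSNE = {(A,Q,Y), (B,P,X)}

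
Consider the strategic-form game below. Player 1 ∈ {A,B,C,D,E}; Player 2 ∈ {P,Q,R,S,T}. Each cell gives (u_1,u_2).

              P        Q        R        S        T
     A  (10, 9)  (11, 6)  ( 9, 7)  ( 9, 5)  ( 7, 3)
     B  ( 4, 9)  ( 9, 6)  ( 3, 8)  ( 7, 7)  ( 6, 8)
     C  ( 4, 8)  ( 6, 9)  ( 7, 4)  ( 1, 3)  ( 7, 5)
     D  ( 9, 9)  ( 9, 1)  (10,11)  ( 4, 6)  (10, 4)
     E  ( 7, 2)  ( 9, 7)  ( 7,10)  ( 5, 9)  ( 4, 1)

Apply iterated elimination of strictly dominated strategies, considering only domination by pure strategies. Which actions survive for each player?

Survivors P1:{A,D} P2:{P,R}

P1 drop B (A beats it: P:10>4 Q:11>9 R:9>3 S:9>7 T:7>6)
P1 drop C (D beats it: P:9>4 Q:9>6 R:10>7 S:4>1 T:10>7)
P1 drop E (A beats it: P:10>7 Q:11>9 R:9>7 S:9>5 T:7>4)
P2 drop Q (P beats it: A:9>6 D:9>1)
P2 drop S (P beats it: A:9>5 D:9>6)
P2 drop T (P beats it: A:9>3 D:9>4)
P1→{A,D} P2→{P,R}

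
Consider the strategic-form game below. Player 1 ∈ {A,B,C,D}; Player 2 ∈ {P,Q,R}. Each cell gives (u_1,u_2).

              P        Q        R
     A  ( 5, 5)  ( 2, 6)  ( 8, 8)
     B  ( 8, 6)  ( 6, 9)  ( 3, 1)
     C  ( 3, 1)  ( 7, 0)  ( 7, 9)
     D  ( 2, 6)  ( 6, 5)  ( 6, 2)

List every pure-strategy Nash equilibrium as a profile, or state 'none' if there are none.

NE set: (A,R)

(A,P): not NE [P1→B gives 8>5; P2→R gives 8>5]
(A,Q): not NE [P1→C gives 7>2; P2→R gives 8>6]
(A,R): NE
(B,P): not NE [P2→Q gives 9>6]
(B,Q): not NE [P1→C gives 7>6]
(B,R): not NE [P1→A gives 8>3; P2→Q gives 9>1]
(C,P): not NE [P1→B gives 8>3; P2→R gives 9>1]
(C,Q): not NE [P2→R gives 9>0]
(C,R): not NE [P1→A gives 8>7]
(D,P): not NE [P1→B gives 8>2]
(D,Q): not NE [P1→C gives 7>6; P2→P gives 6>5]
(D,R): not NE [P1→A gives 8>6; P2→P gives 6>2]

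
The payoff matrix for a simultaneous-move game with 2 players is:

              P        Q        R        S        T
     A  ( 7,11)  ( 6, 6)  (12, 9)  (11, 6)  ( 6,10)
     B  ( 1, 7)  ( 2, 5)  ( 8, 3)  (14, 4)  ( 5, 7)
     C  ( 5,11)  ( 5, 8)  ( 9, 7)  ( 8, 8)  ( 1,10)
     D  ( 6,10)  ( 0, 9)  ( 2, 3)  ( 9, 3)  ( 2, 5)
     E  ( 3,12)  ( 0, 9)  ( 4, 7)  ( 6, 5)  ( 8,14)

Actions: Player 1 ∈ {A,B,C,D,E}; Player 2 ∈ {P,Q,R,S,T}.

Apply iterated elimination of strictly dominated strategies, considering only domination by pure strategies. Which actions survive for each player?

P1 drop C (A beats it: P:7>5 Q:6>5 R:12>9 S:11>8 T:6>1)
P1 drop D (A beats it: P:7>6 Q:6>0 R:12>2 S:11>9 T:6>2)
P2 drop Q (P beats it: A:11>6 B:7>5 E:12>9)
P2 drop R (P beats it: A:11>9 B:7>3 E:12>7)
P2 drop S (P beats it: A:11>6 B:7>4 E:12>5)
P1 drop B (A beats it: P:7>1 T:6>5)
P1→{A,E} P2→{P,T}

Survivors P1:{A,E} P2:{P,T}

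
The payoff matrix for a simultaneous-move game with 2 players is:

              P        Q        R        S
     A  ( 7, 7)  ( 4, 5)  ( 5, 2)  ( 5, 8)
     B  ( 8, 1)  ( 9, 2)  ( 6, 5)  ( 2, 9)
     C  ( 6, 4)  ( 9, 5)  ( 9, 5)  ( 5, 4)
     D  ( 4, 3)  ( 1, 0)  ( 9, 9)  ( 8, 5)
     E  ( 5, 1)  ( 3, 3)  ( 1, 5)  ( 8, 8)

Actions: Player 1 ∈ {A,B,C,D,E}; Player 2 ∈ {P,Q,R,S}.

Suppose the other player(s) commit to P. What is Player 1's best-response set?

P1 best: {B}

u_1(A vs P) = 7
u_1(B vs P) = 8
u_1(C vs P) = 6
u_1(D vs P) = 4
u_1(E vs P) = 5
max payoff 8 at {B}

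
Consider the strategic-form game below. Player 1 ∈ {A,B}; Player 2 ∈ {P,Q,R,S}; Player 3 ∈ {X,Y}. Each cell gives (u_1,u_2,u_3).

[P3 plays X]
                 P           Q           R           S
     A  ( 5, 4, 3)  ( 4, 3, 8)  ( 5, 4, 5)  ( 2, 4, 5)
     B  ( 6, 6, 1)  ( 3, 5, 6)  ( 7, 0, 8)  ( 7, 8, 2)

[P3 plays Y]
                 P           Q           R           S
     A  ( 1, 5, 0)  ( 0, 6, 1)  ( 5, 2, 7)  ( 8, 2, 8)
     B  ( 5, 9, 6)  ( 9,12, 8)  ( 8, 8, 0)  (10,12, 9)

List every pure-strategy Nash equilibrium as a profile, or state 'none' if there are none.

(A,P,X): not NE [P1→B gives 6>5]
(A,P,Y): not NE [P1→B gives 5>1; P2→Q gives 6>5; P3→X gives 3>0]
(A,Q,X): not NE [P2→S gives 4>3]
(A,Q,Y): not NE [P1→B gives 9>0; P3→X gives 8>1]
(A,R,X): not NE [P1→B gives 7>5; P3→Y gives 7>5]
(A,R,Y): not NE [P1→B gives 8>5; P2→Q gives 6>2]
(A,S,X): not NE [P1→B gives 7>2; P3→Y gives 8>5]
(A,S,Y): not NE [P1→B gives 10>8; P2→Q gives 6>2]
(B,P,X): not NE [P2→S gives 8>6; P3→Y gives 6>1]
(B,P,Y): not NE [P2→S gives 12>9]
(B,Q,X): not NE [P1→A gives 4>3; P2→S gives 8>5; P3→Y gives 8>6]
(B,Q,Y): NE
(B,R,X): not NE [P2→S gives 8>0]
(B,R,Y): not NE [P2→S gives 12>8; P3→X gives 8>0]
(B,S,X): not NE [P3→Y gives 9>2]
(B,S,Y): NE

NE set: (B,Q,Y), (B,S,Y)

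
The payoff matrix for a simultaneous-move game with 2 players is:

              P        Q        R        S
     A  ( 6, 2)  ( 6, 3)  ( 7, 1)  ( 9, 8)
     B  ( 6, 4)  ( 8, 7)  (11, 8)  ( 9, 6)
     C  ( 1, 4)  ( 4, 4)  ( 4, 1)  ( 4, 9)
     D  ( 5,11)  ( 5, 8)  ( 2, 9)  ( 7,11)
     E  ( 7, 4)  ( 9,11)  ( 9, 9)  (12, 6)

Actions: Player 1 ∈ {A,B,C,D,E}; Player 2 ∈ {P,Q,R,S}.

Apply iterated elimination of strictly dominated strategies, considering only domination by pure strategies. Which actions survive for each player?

P1 drop A (E beats it: P:7>6 Q:9>6 R:9>7 S:12>9)
P1 drop C (B beats it: P:6>1 Q:8>4 R:11>4 S:9>4)
P1 drop D (B beats it: P:6>5 Q:8>5 R:11>2 S:9>7)
P2 drop P (Q beats it: B:7>4 E:11>4)
P2 drop S (Q beats it: B:7>6 E:11>6)
P1→{B,E} P2→{Q,R}

Survivors P1:{B,E} P2:{Q,R}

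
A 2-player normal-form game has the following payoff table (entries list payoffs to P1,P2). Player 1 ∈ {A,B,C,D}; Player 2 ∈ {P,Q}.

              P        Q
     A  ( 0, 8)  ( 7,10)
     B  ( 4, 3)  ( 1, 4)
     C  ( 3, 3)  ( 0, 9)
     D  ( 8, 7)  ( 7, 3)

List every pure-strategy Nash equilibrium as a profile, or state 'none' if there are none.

Nash profiles: (A,Q), (D,P)

(A,P): not NE [P1→D gives 8>0; P2→Q gives 10>8]
(A,Q): NE
(B,P): not NE [P1→D gives 8>4; P2→Q gives 4>3]
(B,Q): not NE [P1→D gives 7>1]
(C,P): not NE [P1→D gives 8>3; P2→Q gives 9>3]
(C,Q): not NE [P1→D gives 7>0]
(D,P): NE
(D,Q): not NE [P2→P gives 7>3]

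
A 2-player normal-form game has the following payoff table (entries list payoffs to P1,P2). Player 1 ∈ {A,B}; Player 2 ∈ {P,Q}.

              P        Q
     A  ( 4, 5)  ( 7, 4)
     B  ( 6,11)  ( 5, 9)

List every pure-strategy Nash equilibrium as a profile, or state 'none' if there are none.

(A,P): not NE [P1→B gives 6>4]
(A,Q): not NE [P2→P gives 5>4]
(B,P): NE
(B,Q): not NE [P1→A gives 7>5; P2→P gives 11>9]

NE set: (B,P)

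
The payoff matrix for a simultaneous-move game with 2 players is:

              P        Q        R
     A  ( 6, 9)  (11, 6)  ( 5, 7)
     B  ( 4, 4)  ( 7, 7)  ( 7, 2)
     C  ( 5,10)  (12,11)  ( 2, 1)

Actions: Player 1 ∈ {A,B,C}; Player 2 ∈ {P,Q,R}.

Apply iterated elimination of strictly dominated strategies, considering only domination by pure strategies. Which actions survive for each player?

P2 drop R (P beats it: A:9>7 B:4>2 C:10>1)
P1 drop B (A beats it: P:6>4 Q:11>7)
P1→{A,C} P2→{P,Q}

IESDS → P1:{A,C} P2:{P,Q}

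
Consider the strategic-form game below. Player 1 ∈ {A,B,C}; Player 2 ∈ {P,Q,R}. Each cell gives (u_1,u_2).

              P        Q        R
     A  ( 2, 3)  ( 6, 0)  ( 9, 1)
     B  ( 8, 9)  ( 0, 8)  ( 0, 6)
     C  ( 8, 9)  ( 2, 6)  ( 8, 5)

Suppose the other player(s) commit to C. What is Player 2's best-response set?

u_2(P vs C) = 9
u_2(Q vs C) = 6
u_2(R vs C) = 5
max payoff 9 at {P}

argmax u_2 = {P}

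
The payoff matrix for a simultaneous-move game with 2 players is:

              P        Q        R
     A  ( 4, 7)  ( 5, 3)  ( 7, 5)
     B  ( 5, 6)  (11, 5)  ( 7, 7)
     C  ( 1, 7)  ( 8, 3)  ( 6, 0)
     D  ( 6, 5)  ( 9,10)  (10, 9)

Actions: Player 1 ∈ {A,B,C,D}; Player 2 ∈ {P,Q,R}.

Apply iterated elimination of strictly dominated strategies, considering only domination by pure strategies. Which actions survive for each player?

Survivors P1:{B,D} P2:{Q,R}

P1 drop A (D beats it: P:6>4 Q:9>5 R:10>7)
P1 drop C (B beats it: P:5>1 Q:11>8 R:7>6)
P2 drop P (R beats it: B:7>6 D:9>5)
P1→{B,D} P2→{Q,R}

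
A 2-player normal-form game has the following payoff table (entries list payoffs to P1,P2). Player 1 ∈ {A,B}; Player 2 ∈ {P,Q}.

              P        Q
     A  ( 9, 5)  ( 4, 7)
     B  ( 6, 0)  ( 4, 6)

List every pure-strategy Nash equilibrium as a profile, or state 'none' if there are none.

NE set: (A,Q), (B,Q)

(A,P): not NE [P2→Q gives 7>5]
(A,Q): NE
(B,P): not NE [P1→A gives 9>6; P2→Q gives 6>0]
(B,Q): NE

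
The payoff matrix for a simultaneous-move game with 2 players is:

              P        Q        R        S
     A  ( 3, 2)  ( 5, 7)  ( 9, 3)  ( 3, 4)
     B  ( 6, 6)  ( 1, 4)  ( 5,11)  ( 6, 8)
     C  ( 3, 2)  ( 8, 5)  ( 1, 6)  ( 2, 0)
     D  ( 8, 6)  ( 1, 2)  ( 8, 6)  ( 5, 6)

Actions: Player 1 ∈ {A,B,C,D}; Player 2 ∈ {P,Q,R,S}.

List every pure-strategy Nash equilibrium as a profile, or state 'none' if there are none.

NE set: (D,P)

(A,P): not NE [P1→D gives 8>3; P2→Q gives 7>2]
(A,Q): not NE [P1→C gives 8>5]
(A,R): not NE [P2→Q gives 7>3]
(A,S): not NE [P1→B gives 6>3; P2→Q gives 7>4]
(B,P): not NE [P1→D gives 8>6; P2→R gives 11>6]
(B,Q): not NE [P1→C gives 8>1; P2→R gives 11>4]
(B,R): not NE [P1→A gives 9>5]
(B,S): not NE [P2→R gives 11>8]
(C,P): not NE [P1→D gives 8>3; P2→R gives 6>2]
(C,Q): not NE [P2→R gives 6>5]
(C,R): not NE [P1→A gives 9>1]
(C,S): not NE [P1→B gives 6>2; P2→R gives 6>0]
(D,P): NE
(D,Q): not NE [P1→C gives 8>1; P2→S gives 6>2]
(D,R): not NE [P1→A gives 9>8]
(D,S): not NE [P1→B gives 6>5]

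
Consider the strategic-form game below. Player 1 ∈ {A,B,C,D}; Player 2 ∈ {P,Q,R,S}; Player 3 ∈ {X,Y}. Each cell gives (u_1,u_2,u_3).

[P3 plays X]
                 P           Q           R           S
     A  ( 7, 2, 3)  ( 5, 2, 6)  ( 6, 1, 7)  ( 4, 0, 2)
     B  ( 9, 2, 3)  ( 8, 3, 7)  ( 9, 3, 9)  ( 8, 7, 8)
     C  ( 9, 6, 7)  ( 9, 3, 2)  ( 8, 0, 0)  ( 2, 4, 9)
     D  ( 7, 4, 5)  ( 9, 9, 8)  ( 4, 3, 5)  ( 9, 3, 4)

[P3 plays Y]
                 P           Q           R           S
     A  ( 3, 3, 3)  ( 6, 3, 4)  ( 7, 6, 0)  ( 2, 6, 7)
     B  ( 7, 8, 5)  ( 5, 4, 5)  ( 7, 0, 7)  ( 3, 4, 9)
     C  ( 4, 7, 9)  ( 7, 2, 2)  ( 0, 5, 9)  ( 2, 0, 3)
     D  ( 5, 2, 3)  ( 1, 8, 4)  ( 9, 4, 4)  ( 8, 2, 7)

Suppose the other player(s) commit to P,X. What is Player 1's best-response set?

BR_1 = {B,C}

u_1(A vs P,X) = 7
u_1(B vs P,X) = 9
u_1(C vs P,X) = 9
u_1(D vs P,X) = 7
max payoff 9 at {B,C}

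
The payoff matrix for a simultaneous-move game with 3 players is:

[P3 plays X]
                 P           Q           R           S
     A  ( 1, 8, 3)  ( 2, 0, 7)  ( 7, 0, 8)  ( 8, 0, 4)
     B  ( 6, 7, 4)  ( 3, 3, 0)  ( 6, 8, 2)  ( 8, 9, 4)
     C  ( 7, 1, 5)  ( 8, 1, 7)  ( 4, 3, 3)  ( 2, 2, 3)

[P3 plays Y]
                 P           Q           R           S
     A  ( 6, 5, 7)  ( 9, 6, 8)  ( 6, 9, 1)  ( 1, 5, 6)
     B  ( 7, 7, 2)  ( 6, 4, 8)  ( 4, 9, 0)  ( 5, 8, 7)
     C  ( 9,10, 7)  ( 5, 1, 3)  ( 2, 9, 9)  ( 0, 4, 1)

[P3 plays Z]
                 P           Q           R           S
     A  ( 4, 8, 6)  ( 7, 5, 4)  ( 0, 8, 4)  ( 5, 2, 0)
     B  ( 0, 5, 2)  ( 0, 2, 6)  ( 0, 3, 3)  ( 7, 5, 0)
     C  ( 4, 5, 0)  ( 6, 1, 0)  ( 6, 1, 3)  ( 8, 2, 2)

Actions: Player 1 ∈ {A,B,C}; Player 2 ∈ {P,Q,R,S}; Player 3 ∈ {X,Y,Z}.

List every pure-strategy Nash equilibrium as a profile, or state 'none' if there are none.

(A,P,X): not NE [P1→C gives 7>1; P3→Y gives 7>3]
(A,P,Y): not NE [P1→C gives 9>6; P2→R gives 9>5]
(A,P,Z): not NE [P3→Y gives 7>6]
(A,Q,X): not NE [P1→C gives 8>2; P2→P gives 8>0; P3→Y gives 8>7]
(A,Q,Y): not NE [P2→R gives 9>6]
(A,Q,Z): not NE [P2→R gives 8>5; P3→Y gives 8>4]
(A,R,X): not NE [P2→P gives 8>0]
(A,R,Y): not NE [P3→X gives 8>1]
(A,R,Z): not NE [P1→C gives 6>0; P3→X gives 8>4]
(A,S,X): not NE [P2→P gives 8>0; P3→Y gives 6>4]
(A,S,Y): not NE [P1→B gives 5>1; P2→R gives 9>5]
(A,S,Z): not NE [P1→C gives 8>5; P2→R gives 8>2; P3→Y gives 6>0]
(B,P,X): not NE [P1→C gives 7>6; P2→S gives 9>7]
(B,P,Y): not NE [P1→C gives 9>7; P2→R gives 9>7; P3→X gives 4>2]
(B,P,Z): not NE [P1→C gives 4>0; P3→X gives 4>2]
(B,Q,X): not NE [P1→C gives 8>3; P2→S gives 9>3; P3→Y gives 8>0]
(B,Q,Y): not NE [P1→A gives 9>6; P2→R gives 9>4]
(B,Q,Z): not NE [P1→A gives 7>0; P2→S gives 5>2; P3→Y gives 8>6]
(B,R,X): not NE [P1→A gives 7>6; P2→S gives 9>8; P3→Z gives 3>2]
(B,R,Y): not NE [P1→A gives 6>4; P3→Z gives 3>0]
(B,R,Z): not NE [P1→C gives 6>0; P2→S gives 5>3]
(B,S,X): not NE [P3→Y gives 7>4]
(B,S,Y): not NE [P2→R gives 9>8]
(B,S,Z): not NE [P1→C gives 8>7; P3→Y gives 7>0]
(C,P,X): not NE [P2→R gives 3>1; P3→Y gives 7>5]
(C,P,Y): NE
(C,P,Z): not NE [P3→Y gives 7>0]
(C,Q,X): not NE [P2→R gives 3>1]
(C,Q,Y): not NE [P1→A gives 9>5; P2→P gives 10>1; P3→X gives 7>3]
(C,Q,Z): not NE [P1→A gives 7>6; P2→P gives 5>1; P3→X gives 7>0]
(C,R,X): not NE [P1→A gives 7>4; P3→Y gives 9>3]
(C,R,Y): not NE [P1→A gives 6>2; P2→P gives 10>9]
(C,R,Z): not NE [P2→P gives 5>1; P3→Y gives 9>3]
(C,S,X): not NE [P1→B gives 8>2; P2→R gives 3>2]
(C,S,Y): not NE [P1→B gives 5>0; P2→P gives 10>4; P3→X gives 3>1]
(C,S,Z): not NE [P2→P gives 5>2; P3→X gives 3>2]

PSNE = {(C,P,Y)}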